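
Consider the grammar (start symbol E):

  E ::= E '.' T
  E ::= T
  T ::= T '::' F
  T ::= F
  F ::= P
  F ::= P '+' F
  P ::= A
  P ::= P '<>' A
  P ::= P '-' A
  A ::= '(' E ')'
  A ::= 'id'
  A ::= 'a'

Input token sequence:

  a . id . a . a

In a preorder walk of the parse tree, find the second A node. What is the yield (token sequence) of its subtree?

[E [E [E [E [T [F [P [A a]]]]] . [T [F [P [A id]]]]] . [T [F [P [A a]]]]] . [T [F [P [A a]]]]]

id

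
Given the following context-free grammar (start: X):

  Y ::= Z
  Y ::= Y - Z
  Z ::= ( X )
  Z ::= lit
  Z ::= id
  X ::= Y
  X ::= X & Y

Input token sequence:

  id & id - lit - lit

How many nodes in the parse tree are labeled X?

2

[X [X [Y [Z id]]] & [Y [Y [Y [Z id]] - [Z lit]] - [Z lit]]]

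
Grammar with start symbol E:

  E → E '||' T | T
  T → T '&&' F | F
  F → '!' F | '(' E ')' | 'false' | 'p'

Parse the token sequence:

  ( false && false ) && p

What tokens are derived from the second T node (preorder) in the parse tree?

( false && false )

[E [T [T [F ( [E [T [T [F false]] && [F false]]] )]] && [F p]]]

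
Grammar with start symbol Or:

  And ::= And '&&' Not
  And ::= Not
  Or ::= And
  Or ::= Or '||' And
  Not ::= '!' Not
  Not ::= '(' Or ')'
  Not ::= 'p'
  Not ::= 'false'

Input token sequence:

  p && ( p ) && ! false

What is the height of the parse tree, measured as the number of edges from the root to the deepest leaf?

[Or [And [And [And [Not p]] && [Not ( [Or [And [Not p]]] )]] && [Not ! [Not false]]]]

7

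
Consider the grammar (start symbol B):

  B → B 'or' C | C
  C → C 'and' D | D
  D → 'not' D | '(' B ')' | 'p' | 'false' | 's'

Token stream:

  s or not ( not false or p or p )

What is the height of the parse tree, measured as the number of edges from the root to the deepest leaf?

10

[B [B [C [D s]]] or [C [D not [D ( [B [B [B [C [D not [D false]]]] or [C [D p]]] or [C [D p]]] )]]]]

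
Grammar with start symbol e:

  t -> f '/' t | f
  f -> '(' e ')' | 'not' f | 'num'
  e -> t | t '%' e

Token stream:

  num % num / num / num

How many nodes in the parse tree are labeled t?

[e [t [f num]] % [e [t [f num] / [t [f num] / [t [f num]]]]]]

4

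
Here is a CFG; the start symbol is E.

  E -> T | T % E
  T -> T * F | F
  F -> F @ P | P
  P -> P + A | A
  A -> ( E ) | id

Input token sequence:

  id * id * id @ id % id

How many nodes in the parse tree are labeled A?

5

[E [T [T [T [F [P [A id]]]] * [F [P [A id]]]] * [F [F [P [A id]]] @ [P [A id]]]] % [E [T [F [P [A id]]]]]]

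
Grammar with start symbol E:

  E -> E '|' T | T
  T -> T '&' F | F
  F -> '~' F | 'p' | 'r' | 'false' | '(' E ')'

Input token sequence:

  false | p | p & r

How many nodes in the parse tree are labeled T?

[E [E [E [T [F false]]] | [T [F p]]] | [T [T [F p]] & [F r]]]

4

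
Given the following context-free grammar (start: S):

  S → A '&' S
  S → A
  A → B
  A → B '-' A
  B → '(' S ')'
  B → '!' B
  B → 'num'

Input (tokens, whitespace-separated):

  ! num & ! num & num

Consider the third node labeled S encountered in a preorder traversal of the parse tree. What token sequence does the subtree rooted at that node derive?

[S [A [B ! [B num]]] & [S [A [B ! [B num]]] & [S [A [B num]]]]]

num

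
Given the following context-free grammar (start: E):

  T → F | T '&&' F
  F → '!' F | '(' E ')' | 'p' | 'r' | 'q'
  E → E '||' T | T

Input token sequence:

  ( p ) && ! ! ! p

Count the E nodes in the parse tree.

2

[E [T [T [F ( [E [T [F p]]] )]] && [F ! [F ! [F ! [F p]]]]]]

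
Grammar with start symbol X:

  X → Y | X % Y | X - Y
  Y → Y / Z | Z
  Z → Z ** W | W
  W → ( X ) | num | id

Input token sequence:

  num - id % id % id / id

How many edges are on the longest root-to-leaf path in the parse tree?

[X [X [X [X [Y [Z [W num]]]] - [Y [Z [W id]]]] % [Y [Z [W id]]]] % [Y [Y [Z [W id]]] / [Z [W id]]]]

7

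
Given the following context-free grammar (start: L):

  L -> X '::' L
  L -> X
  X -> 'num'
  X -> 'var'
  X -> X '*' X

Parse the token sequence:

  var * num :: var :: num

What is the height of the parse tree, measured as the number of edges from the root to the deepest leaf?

4

[L [X [X var] * [X num]] :: [L [X var] :: [L [X num]]]]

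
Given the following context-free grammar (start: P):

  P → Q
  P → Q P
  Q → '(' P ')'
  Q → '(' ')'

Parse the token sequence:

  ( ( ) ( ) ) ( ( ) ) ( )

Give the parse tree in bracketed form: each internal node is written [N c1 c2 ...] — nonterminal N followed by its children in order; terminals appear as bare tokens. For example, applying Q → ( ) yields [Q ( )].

[P [Q ( [P [Q ( )] [P [Q ( )]]] )] [P [Q ( [P [Q ( )]] )] [P [Q ( )]]]]

P
Q P
( P ) P
( Q P ) P
( ( ) P ) P
( ( ) Q ) P
( ( ) ( ) ) P
( ( ) ( ) ) Q P
( ( ) ( ) ) ( P ) P
( ( ) ( ) ) ( Q ) P
( ( ) ( ) ) ( ( ) ) P
( ( ) ( ) ) ( ( ) ) Q
( ( ) ( ) ) ( ( ) ) ( )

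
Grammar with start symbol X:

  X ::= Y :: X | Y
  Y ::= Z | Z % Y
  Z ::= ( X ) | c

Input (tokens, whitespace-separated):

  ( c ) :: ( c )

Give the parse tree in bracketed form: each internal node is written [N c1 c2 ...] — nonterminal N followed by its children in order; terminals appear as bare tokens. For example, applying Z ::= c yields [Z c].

[X [Y [Z ( [X [Y [Z c]]] )]] :: [X [Y [Z ( [X [Y [Z c]]] )]]]]

X
Y :: X
Z :: X
( X ) :: X
( Y ) :: X
( Z ) :: X
( c ) :: X
( c ) :: Y
( c ) :: Z
( c ) :: ( X )
( c ) :: ( Y )
( c ) :: ( Z )
( c ) :: ( c )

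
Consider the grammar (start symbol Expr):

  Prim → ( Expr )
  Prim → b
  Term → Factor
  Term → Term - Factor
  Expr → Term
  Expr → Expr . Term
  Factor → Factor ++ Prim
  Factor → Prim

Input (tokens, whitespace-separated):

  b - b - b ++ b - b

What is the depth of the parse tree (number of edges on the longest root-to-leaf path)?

[Expr [Term [Term [Term [Term [Factor [Prim b]]] - [Factor [Prim b]]] - [Factor [Factor [Prim b]] ++ [Prim b]]] - [Factor [Prim b]]]]

7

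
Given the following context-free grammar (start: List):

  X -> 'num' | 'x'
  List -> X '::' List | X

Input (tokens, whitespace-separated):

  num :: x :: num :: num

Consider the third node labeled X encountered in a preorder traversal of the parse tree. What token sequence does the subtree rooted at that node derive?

num

[List [X num] :: [List [X x] :: [List [X num] :: [List [X num]]]]]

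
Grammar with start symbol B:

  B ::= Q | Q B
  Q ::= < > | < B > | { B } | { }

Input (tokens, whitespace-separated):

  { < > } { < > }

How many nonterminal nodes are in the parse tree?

8

[B [Q { [B [Q < >]] }] [B [Q { [B [Q < >]] }]]]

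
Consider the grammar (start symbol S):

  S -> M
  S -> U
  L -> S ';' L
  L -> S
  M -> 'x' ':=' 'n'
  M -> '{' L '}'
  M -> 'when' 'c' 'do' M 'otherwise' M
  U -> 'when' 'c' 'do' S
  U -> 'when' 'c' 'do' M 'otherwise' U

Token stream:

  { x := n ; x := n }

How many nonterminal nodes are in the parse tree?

8

[S [M { [L [S [M x := n]] ; [L [S [M x := n]]]] }]]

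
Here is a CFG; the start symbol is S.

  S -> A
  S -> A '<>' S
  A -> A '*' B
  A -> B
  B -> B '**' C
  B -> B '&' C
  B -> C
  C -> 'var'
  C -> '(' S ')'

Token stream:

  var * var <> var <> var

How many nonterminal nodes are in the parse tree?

15

[S [A [A [B [C var]]] * [B [C var]]] <> [S [A [B [C var]]] <> [S [A [B [C var]]]]]]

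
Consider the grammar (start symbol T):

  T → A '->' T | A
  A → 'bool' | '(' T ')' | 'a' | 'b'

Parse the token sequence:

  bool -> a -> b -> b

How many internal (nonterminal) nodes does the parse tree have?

8

[T [A bool] -> [T [A a] -> [T [A b] -> [T [A b]]]]]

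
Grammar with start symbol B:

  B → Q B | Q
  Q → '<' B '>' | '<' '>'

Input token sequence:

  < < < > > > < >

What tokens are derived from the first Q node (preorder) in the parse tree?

< < < > > >

[B [Q < [B [Q < [B [Q < >]] >]] >] [B [Q < >]]]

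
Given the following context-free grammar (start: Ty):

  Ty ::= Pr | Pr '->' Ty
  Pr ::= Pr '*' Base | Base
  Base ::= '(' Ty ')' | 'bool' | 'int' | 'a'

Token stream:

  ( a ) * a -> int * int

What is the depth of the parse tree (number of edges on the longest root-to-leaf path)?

7

[Ty [Pr [Pr [Base ( [Ty [Pr [Base a]]] )]] * [Base a]] -> [Ty [Pr [Pr [Base int]] * [Base int]]]]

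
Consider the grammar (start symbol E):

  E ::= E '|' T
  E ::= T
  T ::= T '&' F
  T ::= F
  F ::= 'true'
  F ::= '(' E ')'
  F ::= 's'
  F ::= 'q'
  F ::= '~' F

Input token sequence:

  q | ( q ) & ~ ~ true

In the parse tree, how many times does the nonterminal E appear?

[E [E [T [F q]]] | [T [T [F ( [E [T [F q]]] )]] & [F ~ [F ~ [F true]]]]]

3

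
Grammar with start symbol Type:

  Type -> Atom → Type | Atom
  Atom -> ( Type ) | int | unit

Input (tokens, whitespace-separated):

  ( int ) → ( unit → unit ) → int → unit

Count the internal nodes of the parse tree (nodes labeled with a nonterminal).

14

[Type [Atom ( [Type [Atom int]] )] → [Type [Atom ( [Type [Atom unit] → [Type [Atom unit]]] )] → [Type [Atom int] → [Type [Atom unit]]]]]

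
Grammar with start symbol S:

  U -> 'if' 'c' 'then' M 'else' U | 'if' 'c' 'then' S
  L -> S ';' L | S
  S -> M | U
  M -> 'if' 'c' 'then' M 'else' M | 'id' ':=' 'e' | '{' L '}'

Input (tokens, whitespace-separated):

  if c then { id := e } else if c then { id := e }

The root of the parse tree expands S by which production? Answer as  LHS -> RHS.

[S [U if c then [M { [L [S [M id := e]]] }] else [U if c then [S [M { [L [S [M id := e]]] }]]]]]

S -> U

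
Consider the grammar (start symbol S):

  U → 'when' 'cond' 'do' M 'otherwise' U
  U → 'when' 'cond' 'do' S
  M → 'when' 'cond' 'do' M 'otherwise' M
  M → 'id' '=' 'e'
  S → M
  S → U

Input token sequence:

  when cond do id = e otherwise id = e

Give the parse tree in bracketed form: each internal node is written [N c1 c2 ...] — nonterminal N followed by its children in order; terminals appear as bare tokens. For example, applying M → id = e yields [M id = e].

[S [M when cond do [M id = e] otherwise [M id = e]]]

S
M
when cond do M otherwise M
when cond do id = e otherwise M
when cond do id = e otherwise id = e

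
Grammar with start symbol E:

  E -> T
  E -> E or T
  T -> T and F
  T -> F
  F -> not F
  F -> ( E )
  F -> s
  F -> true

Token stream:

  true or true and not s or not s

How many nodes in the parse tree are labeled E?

3

[E [E [E [T [F true]]] or [T [T [F true]] and [F not [F s]]]] or [T [F not [F s]]]]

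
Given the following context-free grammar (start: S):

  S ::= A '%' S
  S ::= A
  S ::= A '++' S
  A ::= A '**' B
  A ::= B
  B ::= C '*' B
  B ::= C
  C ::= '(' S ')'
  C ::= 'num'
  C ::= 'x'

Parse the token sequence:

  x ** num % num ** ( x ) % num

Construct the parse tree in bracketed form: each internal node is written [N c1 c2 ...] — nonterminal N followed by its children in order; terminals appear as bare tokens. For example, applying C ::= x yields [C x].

S
A % S
A ** B % S
B ** B % S
C ** B % S
x ** B % S
x ** C % S
x ** num % S
x ** num % A % S
x ** num % A ** B % S
x ** num % B ** B % S
x ** num % C ** B % S
x ** num % num ** B % S
x ** num % num ** C % S
x ** num % num ** ( S ) % S
x ** num % num ** ( A ) % S
x ** num % num ** ( B ) % S
x ** num % num ** ( C ) % S
x ** num % num ** ( x ) % S
x ** num % num ** ( x ) % A
x ** num % num ** ( x ) % B
x ** num % num ** ( x ) % C
x ** num % num ** ( x ) % num

[S [A [A [B [C x]]] ** [B [C num]]] % [S [A [A [B [C num]]] ** [B [C ( [S [A [B [C x]]]] )]]] % [S [A [B [C num]]]]]]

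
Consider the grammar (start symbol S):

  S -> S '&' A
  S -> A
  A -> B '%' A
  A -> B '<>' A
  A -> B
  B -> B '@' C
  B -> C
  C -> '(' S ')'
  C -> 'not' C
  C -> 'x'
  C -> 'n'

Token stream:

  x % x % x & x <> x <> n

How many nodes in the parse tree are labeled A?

6

[S [S [A [B [C x]] % [A [B [C x]] % [A [B [C x]]]]]] & [A [B [C x]] <> [A [B [C x]] <> [A [B [C n]]]]]]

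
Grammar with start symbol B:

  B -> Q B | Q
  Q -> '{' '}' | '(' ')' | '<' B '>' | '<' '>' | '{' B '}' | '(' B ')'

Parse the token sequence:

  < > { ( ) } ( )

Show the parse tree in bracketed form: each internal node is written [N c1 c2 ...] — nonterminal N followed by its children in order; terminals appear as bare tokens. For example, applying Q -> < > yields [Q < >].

[B [Q < >] [B [Q { [B [Q ( )]] }] [B [Q ( )]]]]

B
Q B
< > B
< > Q B
< > { B } B
< > { Q } B
< > { ( ) } B
< > { ( ) } Q
< > { ( ) } ( )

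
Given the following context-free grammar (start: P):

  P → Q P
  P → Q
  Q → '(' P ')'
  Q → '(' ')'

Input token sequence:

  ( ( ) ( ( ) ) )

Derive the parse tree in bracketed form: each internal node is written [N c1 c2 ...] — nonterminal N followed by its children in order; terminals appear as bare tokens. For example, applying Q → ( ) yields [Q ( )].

P
Q
( P )
( Q P )
( ( ) P )
( ( ) Q )
( ( ) ( P ) )
( ( ) ( Q ) )
( ( ) ( ( ) ) )

[P [Q ( [P [Q ( )] [P [Q ( [P [Q ( )]] )]]] )]]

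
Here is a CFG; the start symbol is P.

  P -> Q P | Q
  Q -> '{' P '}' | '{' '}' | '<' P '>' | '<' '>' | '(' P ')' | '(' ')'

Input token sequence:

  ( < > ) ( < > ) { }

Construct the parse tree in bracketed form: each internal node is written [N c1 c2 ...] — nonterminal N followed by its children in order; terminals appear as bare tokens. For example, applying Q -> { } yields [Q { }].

[P [Q ( [P [Q < >]] )] [P [Q ( [P [Q < >]] )] [P [Q { }]]]]

P
Q P
( P ) P
( Q ) P
( < > ) P
( < > ) Q P
( < > ) ( P ) P
( < > ) ( Q ) P
( < > ) ( < > ) P
( < > ) ( < > ) Q
( < > ) ( < > ) { }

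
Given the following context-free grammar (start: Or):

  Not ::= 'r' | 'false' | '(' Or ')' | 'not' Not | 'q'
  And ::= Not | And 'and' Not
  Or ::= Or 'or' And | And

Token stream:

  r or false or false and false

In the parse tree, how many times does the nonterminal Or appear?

[Or [Or [Or [And [Not r]]] or [And [Not false]]] or [And [And [Not false]] and [Not false]]]

3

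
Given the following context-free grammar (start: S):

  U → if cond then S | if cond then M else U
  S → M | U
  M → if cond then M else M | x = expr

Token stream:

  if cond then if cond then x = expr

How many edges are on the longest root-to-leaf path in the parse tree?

[S [U if cond then [S [U if cond then [S [M x = expr]]]]]]

6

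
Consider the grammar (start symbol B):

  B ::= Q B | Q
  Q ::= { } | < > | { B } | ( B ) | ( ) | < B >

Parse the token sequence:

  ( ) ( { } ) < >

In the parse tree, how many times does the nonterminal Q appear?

[B [Q ( )] [B [Q ( [B [Q { }]] )] [B [Q < >]]]]

4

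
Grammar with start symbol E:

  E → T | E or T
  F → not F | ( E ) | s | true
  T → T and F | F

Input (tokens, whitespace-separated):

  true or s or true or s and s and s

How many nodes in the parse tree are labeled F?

[E [E [E [E [T [F true]]] or [T [F s]]] or [T [F true]]] or [T [T [T [F s]] and [F s]] and [F s]]]

6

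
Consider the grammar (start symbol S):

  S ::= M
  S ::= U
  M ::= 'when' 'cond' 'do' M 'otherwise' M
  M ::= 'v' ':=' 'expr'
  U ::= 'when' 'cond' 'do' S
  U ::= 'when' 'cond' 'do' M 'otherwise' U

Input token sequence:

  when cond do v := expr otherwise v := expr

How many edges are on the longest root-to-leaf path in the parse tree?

3

[S [M when cond do [M v := expr] otherwise [M v := expr]]]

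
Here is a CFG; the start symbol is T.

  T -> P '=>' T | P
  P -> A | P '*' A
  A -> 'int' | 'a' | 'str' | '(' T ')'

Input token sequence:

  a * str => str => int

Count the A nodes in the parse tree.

[T [P [P [A a]] * [A str]] => [T [P [A str]] => [T [P [A int]]]]]

4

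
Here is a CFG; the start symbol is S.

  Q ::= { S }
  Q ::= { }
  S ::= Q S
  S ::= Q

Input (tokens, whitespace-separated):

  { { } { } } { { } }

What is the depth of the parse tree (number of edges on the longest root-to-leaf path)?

[S [Q { [S [Q { }] [S [Q { }]]] }] [S [Q { [S [Q { }]] }]]]

5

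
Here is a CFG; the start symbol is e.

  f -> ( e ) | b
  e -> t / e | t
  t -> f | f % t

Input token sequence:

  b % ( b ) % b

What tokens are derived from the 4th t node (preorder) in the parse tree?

b

[e [t [f b] % [t [f ( [e [t [f b]]] )] % [t [f b]]]]]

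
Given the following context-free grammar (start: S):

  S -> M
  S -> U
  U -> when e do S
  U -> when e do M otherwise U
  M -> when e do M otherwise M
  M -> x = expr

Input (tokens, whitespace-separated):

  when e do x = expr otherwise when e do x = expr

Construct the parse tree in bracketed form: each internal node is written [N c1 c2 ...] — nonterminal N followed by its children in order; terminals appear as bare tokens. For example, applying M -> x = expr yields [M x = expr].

S
U
when e do M otherwise U
when e do x = expr otherwise U
when e do x = expr otherwise when e do S
when e do x = expr otherwise when e do M
when e do x = expr otherwise when e do x = expr

[S [U when e do [M x = expr] otherwise [U when e do [S [M x = expr]]]]]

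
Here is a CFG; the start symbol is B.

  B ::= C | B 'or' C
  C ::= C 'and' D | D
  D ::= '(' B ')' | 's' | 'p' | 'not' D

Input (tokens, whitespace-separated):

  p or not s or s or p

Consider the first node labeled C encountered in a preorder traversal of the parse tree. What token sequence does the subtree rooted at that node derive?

p

[B [B [B [B [C [D p]]] or [C [D not [D s]]]] or [C [D s]]] or [C [D p]]]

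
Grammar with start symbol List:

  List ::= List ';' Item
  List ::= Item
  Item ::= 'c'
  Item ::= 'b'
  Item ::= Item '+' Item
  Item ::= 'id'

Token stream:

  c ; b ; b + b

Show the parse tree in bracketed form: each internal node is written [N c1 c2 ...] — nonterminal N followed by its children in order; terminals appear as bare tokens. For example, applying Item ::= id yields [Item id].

[List [List [List [Item c]] ; [Item b]] ; [Item [Item b] + [Item b]]]

List
List ; Item
List ; Item ; Item
Item ; Item ; Item
c ; Item ; Item
c ; b ; Item
c ; b ; Item + Item
c ; b ; b + Item
c ; b ; b + b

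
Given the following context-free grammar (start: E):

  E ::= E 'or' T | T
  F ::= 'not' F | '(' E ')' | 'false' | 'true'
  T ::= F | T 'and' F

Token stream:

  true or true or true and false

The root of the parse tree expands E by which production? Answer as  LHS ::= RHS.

E ::= E 'or' T

[E [E [E [T [F true]]] or [T [F true]]] or [T [T [F true]] and [F false]]]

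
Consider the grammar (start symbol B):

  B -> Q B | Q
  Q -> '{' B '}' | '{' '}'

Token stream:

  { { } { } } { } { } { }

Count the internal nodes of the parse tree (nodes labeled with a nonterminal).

12

[B [Q { [B [Q { }] [B [Q { }]]] }] [B [Q { }] [B [Q { }] [B [Q { }]]]]]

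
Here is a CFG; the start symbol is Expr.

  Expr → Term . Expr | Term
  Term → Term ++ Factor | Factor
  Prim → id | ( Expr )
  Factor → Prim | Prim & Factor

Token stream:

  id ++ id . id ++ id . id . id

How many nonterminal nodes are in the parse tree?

[Expr [Term [Term [Factor [Prim id]]] ++ [Factor [Prim id]]] . [Expr [Term [Term [Factor [Prim id]]] ++ [Factor [Prim id]]] . [Expr [Term [Factor [Prim id]]] . [Expr [Term [Factor [Prim id]]]]]]]

22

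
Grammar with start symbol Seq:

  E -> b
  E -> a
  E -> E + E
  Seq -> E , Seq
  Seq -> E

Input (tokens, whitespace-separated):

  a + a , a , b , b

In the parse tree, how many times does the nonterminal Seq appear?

4

[Seq [E [E a] + [E a]] , [Seq [E a] , [Seq [E b] , [Seq [E b]]]]]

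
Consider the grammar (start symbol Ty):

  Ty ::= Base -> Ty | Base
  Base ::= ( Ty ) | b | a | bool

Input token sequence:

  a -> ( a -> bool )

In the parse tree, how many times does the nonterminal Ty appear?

[Ty [Base a] -> [Ty [Base ( [Ty [Base a] -> [Ty [Base bool]]] )]]]

4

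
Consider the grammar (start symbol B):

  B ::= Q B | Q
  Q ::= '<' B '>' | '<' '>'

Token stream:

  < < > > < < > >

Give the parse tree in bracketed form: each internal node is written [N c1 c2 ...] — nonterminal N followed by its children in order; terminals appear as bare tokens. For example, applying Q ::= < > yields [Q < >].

[B [Q < [B [Q < >]] >] [B [Q < [B [Q < >]] >]]]

B
Q B
< B > B
< Q > B
< < > > B
< < > > Q
< < > > < B >
< < > > < Q >
< < > > < < > >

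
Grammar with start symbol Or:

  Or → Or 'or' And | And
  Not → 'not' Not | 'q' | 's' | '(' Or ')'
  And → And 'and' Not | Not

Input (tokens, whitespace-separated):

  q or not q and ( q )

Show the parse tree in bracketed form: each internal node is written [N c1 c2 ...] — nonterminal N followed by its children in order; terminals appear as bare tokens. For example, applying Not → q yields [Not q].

Or
Or or And
And or And
Not or And
q or And
q or And and Not
q or Not and Not
q or not Not and Not
q or not q and Not
q or not q and ( Or )
q or not q and ( And )
q or not q and ( Not )
q or not q and ( q )

[Or [Or [And [Not q]]] or [And [And [Not not [Not q]]] and [Not ( [Or [And [Not q]]] )]]]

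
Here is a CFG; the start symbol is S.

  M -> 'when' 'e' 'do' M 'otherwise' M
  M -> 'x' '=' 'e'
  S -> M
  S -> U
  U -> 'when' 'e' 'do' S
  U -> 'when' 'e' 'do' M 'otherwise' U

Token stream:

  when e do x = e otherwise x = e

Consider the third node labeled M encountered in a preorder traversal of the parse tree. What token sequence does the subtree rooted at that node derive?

x = e

[S [M when e do [M x = e] otherwise [M x = e]]]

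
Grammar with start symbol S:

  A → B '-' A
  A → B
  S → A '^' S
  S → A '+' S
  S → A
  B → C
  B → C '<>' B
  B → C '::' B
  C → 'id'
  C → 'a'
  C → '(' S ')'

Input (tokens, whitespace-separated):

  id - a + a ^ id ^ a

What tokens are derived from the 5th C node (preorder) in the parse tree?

a

[S [A [B [C id]] - [A [B [C a]]]] + [S [A [B [C a]]] ^ [S [A [B [C id]]] ^ [S [A [B [C a]]]]]]]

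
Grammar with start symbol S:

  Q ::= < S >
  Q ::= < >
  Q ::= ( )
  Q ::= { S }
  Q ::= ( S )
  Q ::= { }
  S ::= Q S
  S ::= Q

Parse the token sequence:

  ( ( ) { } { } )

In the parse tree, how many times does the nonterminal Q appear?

[S [Q ( [S [Q ( )] [S [Q { }] [S [Q { }]]]] )]]

4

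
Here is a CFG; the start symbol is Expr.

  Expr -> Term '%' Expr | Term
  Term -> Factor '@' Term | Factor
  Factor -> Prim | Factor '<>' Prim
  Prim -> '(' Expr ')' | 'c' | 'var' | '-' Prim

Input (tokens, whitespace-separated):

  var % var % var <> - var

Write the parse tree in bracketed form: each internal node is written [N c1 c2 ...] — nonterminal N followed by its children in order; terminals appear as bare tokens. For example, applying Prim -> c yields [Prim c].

Expr
Term % Expr
Factor % Expr
Prim % Expr
var % Expr
var % Term % Expr
var % Factor % Expr
var % Prim % Expr
var % var % Expr
var % var % Term
var % var % Factor
var % var % Factor <> Prim
var % var % Prim <> Prim
var % var % var <> Prim
var % var % var <> - Prim
var % var % var <> - var

[Expr [Term [Factor [Prim var]]] % [Expr [Term [Factor [Prim var]]] % [Expr [Term [Factor [Factor [Prim var]] <> [Prim - [Prim var]]]]]]]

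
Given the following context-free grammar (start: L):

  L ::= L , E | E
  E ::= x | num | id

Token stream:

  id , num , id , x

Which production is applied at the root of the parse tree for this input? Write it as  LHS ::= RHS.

[L [L [L [L [E id]] , [E num]] , [E id]] , [E x]]

L ::= L , E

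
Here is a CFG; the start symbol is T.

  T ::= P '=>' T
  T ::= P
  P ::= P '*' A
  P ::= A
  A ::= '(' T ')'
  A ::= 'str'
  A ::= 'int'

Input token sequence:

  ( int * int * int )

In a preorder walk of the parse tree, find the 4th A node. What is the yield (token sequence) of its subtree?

[T [P [A ( [T [P [P [P [A int]] * [A int]] * [A int]]] )]]]

int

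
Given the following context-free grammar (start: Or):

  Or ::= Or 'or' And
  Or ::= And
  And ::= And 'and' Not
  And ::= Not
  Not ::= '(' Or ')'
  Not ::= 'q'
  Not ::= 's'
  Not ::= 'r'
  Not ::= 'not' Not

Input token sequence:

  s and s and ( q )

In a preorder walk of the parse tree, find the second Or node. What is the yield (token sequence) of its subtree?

[Or [And [And [And [Not s]] and [Not s]] and [Not ( [Or [And [Not q]]] )]]]

q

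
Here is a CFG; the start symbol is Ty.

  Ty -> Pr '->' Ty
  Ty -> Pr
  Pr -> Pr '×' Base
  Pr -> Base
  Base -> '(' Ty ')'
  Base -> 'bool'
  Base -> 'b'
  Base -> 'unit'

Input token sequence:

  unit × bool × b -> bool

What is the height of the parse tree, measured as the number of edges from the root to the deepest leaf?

[Ty [Pr [Pr [Pr [Base unit]] × [Base bool]] × [Base b]] -> [Ty [Pr [Base bool]]]]

5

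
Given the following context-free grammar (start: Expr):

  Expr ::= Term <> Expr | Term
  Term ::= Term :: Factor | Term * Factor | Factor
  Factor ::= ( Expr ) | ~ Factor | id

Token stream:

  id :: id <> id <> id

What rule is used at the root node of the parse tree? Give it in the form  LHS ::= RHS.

[Expr [Term [Term [Factor id]] :: [Factor id]] <> [Expr [Term [Factor id]] <> [Expr [Term [Factor id]]]]]

Expr ::= Term <> Expr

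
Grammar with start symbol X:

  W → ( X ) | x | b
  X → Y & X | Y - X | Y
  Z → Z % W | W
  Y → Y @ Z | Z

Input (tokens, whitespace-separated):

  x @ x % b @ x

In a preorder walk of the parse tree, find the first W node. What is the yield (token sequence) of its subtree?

x

[X [Y [Y [Y [Z [W x]]] @ [Z [Z [W x]] % [W b]]] @ [Z [W x]]]]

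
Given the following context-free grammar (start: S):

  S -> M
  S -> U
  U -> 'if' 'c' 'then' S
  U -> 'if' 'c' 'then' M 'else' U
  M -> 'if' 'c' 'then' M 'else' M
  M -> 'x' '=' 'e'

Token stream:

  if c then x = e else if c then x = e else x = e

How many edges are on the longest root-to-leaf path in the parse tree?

4

[S [M if c then [M x = e] else [M if c then [M x = e] else [M x = e]]]]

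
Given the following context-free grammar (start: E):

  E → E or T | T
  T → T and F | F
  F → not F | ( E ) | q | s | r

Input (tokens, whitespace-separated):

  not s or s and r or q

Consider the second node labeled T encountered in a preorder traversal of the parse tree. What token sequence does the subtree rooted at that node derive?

[E [E [E [T [F not [F s]]]] or [T [T [F s]] and [F r]]] or [T [F q]]]

s and r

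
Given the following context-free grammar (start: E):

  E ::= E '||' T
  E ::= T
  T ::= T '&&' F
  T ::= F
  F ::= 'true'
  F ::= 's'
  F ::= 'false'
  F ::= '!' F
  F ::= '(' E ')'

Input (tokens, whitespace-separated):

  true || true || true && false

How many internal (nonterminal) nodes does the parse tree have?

11

[E [E [E [T [F true]]] || [T [F true]]] || [T [T [F true]] && [F false]]]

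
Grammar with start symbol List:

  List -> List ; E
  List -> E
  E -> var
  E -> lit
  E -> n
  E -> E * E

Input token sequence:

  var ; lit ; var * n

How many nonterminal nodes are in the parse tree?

8

[List [List [List [E var]] ; [E lit]] ; [E [E var] * [E n]]]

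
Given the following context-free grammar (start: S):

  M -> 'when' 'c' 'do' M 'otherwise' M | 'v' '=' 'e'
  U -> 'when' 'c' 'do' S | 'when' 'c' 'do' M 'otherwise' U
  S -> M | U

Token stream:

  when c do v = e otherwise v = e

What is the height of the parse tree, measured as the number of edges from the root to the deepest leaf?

[S [M when c do [M v = e] otherwise [M v = e]]]

3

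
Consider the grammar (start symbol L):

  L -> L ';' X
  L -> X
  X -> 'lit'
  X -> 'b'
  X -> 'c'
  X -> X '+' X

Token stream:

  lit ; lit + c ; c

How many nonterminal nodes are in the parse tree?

[L [L [L [X lit]] ; [X [X lit] + [X c]]] ; [X c]]

8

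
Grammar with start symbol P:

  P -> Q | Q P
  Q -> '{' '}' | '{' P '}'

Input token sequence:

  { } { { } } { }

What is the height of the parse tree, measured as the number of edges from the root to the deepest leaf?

5

[P [Q { }] [P [Q { [P [Q { }]] }] [P [Q { }]]]]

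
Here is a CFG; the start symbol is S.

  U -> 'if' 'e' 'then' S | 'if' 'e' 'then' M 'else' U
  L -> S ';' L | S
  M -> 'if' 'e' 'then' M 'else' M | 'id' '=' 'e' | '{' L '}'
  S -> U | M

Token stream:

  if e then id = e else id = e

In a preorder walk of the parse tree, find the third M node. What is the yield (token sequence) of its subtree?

id = e

[S [M if e then [M id = e] else [M id = e]]]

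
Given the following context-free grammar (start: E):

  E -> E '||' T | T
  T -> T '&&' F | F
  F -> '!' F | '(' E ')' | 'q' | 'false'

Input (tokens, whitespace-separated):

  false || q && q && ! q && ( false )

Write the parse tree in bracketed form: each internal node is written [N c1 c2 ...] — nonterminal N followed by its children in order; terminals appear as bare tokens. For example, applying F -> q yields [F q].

E
E || T
T || T
F || T
false || T
false || T && F
false || T && F && F
false || T && F && F && F
false || F && F && F && F
false || q && F && F && F
false || q && q && F && F
false || q && q && ! F && F
false || q && q && ! q && F
false || q && q && ! q && ( E )
false || q && q && ! q && ( T )
false || q && q && ! q && ( F )
false || q && q && ! q && ( false )

[E [E [T [F false]]] || [T [T [T [T [F q]] && [F q]] && [F ! [F q]]] && [F ( [E [T [F false]]] )]]]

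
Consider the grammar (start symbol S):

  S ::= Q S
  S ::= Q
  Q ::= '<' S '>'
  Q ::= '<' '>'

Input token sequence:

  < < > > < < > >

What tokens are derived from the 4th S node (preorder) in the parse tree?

[S [Q < [S [Q < >]] >] [S [Q < [S [Q < >]] >]]]

< >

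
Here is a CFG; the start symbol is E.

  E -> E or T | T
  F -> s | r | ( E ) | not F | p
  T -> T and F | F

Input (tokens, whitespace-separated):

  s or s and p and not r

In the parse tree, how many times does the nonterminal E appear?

[E [E [T [F s]]] or [T [T [T [F s]] and [F p]] and [F not [F r]]]]

2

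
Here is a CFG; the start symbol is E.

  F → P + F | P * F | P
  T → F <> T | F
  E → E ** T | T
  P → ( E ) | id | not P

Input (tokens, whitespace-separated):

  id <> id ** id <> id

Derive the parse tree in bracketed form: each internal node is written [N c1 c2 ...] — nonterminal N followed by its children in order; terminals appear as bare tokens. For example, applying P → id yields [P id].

E
E ** T
T ** T
F <> T ** T
P <> T ** T
id <> T ** T
id <> F ** T
id <> P ** T
id <> id ** T
id <> id ** F <> T
id <> id ** P <> T
id <> id ** id <> T
id <> id ** id <> F
id <> id ** id <> P
id <> id ** id <> id

[E [E [T [F [P id]] <> [T [F [P id]]]]] ** [T [F [P id]] <> [T [F [P id]]]]]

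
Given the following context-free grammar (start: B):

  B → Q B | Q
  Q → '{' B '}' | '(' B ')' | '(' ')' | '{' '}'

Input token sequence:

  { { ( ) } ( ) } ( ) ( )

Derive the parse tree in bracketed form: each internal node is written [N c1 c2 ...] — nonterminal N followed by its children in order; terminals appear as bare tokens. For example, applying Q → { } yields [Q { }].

B
Q B
{ B } B
{ Q B } B
{ { B } B } B
{ { Q } B } B
{ { ( ) } B } B
{ { ( ) } Q } B
{ { ( ) } ( ) } B
{ { ( ) } ( ) } Q B
{ { ( ) } ( ) } ( ) B
{ { ( ) } ( ) } ( ) Q
{ { ( ) } ( ) } ( ) ( )

[B [Q { [B [Q { [B [Q ( )]] }] [B [Q ( )]]] }] [B [Q ( )] [B [Q ( )]]]]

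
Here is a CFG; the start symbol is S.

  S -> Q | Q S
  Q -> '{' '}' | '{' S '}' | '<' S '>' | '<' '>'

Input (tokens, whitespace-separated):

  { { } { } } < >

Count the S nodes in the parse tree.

[S [Q { [S [Q { }] [S [Q { }]]] }] [S [Q < >]]]

4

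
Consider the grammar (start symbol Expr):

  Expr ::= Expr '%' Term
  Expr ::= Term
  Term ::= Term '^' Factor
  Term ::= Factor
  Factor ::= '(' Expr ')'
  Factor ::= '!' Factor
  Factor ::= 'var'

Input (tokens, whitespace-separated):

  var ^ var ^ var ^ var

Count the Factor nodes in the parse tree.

4

[Expr [Term [Term [Term [Term [Factor var]] ^ [Factor var]] ^ [Factor var]] ^ [Factor var]]]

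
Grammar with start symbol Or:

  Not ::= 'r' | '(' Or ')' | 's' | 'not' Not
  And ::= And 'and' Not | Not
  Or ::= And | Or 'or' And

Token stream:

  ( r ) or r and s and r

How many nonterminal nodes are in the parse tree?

[Or [Or [And [Not ( [Or [And [Not r]]] )]]] or [And [And [And [Not r]] and [Not s]] and [Not r]]]

13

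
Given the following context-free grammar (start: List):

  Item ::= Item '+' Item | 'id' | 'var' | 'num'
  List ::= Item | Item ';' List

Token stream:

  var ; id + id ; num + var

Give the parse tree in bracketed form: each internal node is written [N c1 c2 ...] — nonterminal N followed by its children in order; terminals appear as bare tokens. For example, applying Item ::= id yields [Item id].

List
Item ; List
var ; List
var ; Item ; List
var ; Item + Item ; List
var ; id + Item ; List
var ; id + id ; List
var ; id + id ; Item
var ; id + id ; Item + Item
var ; id + id ; num + Item
var ; id + id ; num + var

[List [Item var] ; [List [Item [Item id] + [Item id]] ; [List [Item [Item num] + [Item var]]]]]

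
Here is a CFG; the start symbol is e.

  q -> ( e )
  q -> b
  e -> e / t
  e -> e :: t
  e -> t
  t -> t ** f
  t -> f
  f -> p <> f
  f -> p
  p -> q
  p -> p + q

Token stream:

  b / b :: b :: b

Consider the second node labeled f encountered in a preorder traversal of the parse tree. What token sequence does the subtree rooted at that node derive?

b

[e [e [e [e [t [f [p [q b]]]]] / [t [f [p [q b]]]]] :: [t [f [p [q b]]]]] :: [t [f [p [q b]]]]]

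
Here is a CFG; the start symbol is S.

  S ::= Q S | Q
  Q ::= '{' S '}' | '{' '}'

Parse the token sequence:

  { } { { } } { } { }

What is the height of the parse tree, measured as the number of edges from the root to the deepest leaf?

5

[S [Q { }] [S [Q { [S [Q { }]] }] [S [Q { }] [S [Q { }]]]]]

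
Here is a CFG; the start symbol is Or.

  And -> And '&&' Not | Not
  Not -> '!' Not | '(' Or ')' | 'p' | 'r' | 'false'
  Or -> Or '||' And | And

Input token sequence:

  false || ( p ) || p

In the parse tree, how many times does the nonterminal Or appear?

[Or [Or [Or [And [Not false]]] || [And [Not ( [Or [And [Not p]]] )]]] || [And [Not p]]]

4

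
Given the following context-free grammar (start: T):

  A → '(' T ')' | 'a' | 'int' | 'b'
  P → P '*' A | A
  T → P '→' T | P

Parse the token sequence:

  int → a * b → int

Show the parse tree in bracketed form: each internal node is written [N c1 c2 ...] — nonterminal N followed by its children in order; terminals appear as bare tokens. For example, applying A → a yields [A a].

T
P → T
A → T
int → T
int → P → T
int → P * A → T
int → A * A → T
int → a * A → T
int → a * b → T
int → a * b → P
int → a * b → A
int → a * b → int

[T [P [A int]] → [T [P [P [A a]] * [A b]] → [T [P [A int]]]]]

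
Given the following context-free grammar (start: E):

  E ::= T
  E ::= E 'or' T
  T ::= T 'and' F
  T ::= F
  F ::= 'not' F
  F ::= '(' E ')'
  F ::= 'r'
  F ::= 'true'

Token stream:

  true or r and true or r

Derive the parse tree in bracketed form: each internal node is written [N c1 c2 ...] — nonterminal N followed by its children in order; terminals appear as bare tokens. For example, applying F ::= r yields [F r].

E
E or T
E or T or T
T or T or T
F or T or T
true or T or T
true or T and F or T
true or F and F or T
true or r and F or T
true or r and true or T
true or r and true or F
true or r and true or r

[E [E [E [T [F true]]] or [T [T [F r]] and [F true]]] or [T [F r]]]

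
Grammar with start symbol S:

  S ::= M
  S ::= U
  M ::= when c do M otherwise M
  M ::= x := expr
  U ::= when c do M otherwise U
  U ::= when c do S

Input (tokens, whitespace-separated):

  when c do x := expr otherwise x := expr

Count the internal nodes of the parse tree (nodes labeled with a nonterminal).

4

[S [M when c do [M x := expr] otherwise [M x := expr]]]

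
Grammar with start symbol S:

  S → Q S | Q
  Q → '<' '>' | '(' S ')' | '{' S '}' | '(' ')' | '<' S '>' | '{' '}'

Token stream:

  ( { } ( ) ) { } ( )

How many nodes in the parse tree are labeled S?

5

[S [Q ( [S [Q { }] [S [Q ( )]]] )] [S [Q { }] [S [Q ( )]]]]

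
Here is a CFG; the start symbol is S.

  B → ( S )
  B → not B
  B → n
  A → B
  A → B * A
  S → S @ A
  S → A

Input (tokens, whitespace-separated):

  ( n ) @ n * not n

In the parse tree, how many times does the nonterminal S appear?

[S [S [A [B ( [S [A [B n]]] )]]] @ [A [B n] * [A [B not [B n]]]]]

3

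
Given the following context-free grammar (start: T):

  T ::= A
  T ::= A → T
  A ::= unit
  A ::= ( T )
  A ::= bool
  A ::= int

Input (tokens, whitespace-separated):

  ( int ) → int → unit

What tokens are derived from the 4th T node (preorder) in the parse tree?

[T [A ( [T [A int]] )] → [T [A int] → [T [A unit]]]]

unit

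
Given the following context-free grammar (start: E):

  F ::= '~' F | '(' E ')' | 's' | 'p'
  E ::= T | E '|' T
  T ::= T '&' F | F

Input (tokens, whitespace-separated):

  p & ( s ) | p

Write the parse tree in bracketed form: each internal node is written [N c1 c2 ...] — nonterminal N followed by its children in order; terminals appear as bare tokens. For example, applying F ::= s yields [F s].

E
E | T
T | T
T & F | T
F & F | T
p & F | T
p & ( E ) | T
p & ( T ) | T
p & ( F ) | T
p & ( s ) | T
p & ( s ) | F
p & ( s ) | p

[E [E [T [T [F p]] & [F ( [E [T [F s]]] )]]] | [T [F p]]]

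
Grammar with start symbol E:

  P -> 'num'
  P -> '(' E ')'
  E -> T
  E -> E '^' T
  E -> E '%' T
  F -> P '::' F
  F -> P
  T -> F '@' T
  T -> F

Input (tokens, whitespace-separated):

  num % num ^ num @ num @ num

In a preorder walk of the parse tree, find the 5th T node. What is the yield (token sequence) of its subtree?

[E [E [E [T [F [P num]]]] % [T [F [P num]]]] ^ [T [F [P num]] @ [T [F [P num]] @ [T [F [P num]]]]]]

num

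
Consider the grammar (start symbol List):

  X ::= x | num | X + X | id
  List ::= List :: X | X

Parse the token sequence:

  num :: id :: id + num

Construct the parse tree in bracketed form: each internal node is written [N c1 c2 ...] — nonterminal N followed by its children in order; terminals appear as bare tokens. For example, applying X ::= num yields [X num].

List
List :: X
List :: X :: X
X :: X :: X
num :: X :: X
num :: id :: X
num :: id :: X + X
num :: id :: id + X
num :: id :: id + num

[List [List [List [X num]] :: [X id]] :: [X [X id] + [X num]]]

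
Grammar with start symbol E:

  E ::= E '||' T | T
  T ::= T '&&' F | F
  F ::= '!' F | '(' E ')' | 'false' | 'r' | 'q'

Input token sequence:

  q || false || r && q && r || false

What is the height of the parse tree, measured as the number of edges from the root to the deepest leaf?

6

[E [E [E [E [T [F q]]] || [T [F false]]] || [T [T [T [F r]] && [F q]] && [F r]]] || [T [F false]]]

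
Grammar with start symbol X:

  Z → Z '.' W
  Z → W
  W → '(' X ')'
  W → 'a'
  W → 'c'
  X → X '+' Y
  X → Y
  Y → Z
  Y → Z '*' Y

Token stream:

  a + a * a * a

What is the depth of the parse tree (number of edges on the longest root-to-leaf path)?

6

[X [X [Y [Z [W a]]]] + [Y [Z [W a]] * [Y [Z [W a]] * [Y [Z [W a]]]]]]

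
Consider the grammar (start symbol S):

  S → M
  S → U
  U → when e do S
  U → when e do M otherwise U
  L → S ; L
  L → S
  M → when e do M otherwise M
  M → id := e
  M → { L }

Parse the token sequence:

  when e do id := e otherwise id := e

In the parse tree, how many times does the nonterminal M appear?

[S [M when e do [M id := e] otherwise [M id := e]]]

3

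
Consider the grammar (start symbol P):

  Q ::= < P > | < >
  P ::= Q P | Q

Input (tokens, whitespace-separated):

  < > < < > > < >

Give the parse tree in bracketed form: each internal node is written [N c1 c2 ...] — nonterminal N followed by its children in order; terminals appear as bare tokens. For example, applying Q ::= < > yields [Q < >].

[P [Q < >] [P [Q < [P [Q < >]] >] [P [Q < >]]]]

P
Q P
< > P
< > Q P
< > < P > P
< > < Q > P
< > < < > > P
< > < < > > Q
< > < < > > < >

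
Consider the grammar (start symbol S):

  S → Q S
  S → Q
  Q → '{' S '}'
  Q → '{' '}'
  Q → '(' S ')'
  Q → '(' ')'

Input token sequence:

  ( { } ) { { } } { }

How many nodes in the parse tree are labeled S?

5

[S [Q ( [S [Q { }]] )] [S [Q { [S [Q { }]] }] [S [Q { }]]]]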